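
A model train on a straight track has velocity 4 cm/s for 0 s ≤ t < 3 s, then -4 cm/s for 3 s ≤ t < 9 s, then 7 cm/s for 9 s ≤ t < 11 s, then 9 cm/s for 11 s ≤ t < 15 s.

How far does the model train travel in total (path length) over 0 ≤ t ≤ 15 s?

86 cm

Total distance travelled is ∫|v| dt — sum the magnitudes of each area piece.
0–3 s: |4| × 3 = 12 cm
3–9 s: |-4| × 6 = 24 cm
9–11 s: |7| × 2 = 14 cm
11–15 s: |9| × 4 = 36 cm
Total distance = 86 cm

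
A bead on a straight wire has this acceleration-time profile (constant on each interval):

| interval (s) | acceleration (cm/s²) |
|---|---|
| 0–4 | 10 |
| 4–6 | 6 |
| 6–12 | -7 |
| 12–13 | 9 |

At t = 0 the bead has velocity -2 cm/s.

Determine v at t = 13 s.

Δv equals the area under the a-t graph; then v = v₀ + Δv.
0–4 s: 10 × 4 = 40 cm/s
4–6 s: 6 × 2 = 12 cm/s
6–12 s: -7 × 6 = -42 cm/s
12–13 s: 9 × 1 = 9 cm/s
Δv = 19 cm/s, so v(13) = -2 + (19) = 17 cm/s.

17 cm/s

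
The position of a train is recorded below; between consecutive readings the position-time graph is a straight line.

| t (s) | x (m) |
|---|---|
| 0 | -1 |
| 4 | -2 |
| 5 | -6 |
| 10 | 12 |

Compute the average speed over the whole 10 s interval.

Average speed = (total path length)/(elapsed time); on a piecewise-linear x-t graph the path length is Σ|Δx|.
0–4 s: |Δx| = |-2 − -1| = 1 m
4–5 s: |Δx| = |-6 − -2| = 4 m
5–10 s: |Δx| = |12 − -6| = 18 m
Total path = 23 m; average speed = 23/10 = 2.3 m/s.

2.3 m/s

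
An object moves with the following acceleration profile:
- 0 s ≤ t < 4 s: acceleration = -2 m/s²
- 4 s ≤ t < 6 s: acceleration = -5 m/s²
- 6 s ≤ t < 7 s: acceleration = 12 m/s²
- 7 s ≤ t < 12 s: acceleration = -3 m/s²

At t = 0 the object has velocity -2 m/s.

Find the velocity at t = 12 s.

-23 m/s

Δv equals the area under the a-t graph; then v = v₀ + Δv.
0–4 s: -2 × 4 = -8 m/s
4–6 s: -5 × 2 = -10 m/s
6–7 s: 12 × 1 = 12 m/s
7–12 s: -3 × 5 = -15 m/s
Δv = -21 m/s, so v(12) = -2 + (-21) = -23 m/s.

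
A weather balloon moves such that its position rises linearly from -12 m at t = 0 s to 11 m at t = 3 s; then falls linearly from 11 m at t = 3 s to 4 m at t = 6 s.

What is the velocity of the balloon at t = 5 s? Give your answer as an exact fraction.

-7/3 m/s

Velocity is the slope of the x-t graph on 3–6 s: (4 − 11)/(6 − 3) = -7/3 m/s.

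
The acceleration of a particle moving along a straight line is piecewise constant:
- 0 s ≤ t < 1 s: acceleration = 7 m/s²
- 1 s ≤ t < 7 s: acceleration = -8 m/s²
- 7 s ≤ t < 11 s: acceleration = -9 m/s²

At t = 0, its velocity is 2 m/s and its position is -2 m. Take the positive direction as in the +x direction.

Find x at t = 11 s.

-314.5 m

On each constant-a segment, Δv = aΔt and Δx = v₀Δt + ½aΔt²; chain segment to segment.
0–1 s: v starts 2 m/s; Δx = 2·1 + ½·7·1² = 5.5 m; v ends 9 m/s.
1–7 s: v starts 9 m/s; Δx = 9·6 + ½·-8·6² = -90 m; v ends -39 m/s.
7–11 s: v starts -39 m/s; Δx = -39·4 + ½·-9·4² = -228 m; v ends -75 m/s.
x(11) = -2 + Σ Δx = -314.5 m.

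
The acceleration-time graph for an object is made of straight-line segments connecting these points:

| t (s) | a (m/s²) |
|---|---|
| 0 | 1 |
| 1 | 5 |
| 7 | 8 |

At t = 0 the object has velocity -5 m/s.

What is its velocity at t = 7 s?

Δv equals the area under the a-t graph; then v = v₀ + Δv.
0–1 s: ½(1 + 5)(1) = 3 m/s
1–7 s: ½(5 + 8)(6) = 39 m/s
Δv = 42 m/s, so v(7) = -5 + (42) = 37 m/s.

37 m/s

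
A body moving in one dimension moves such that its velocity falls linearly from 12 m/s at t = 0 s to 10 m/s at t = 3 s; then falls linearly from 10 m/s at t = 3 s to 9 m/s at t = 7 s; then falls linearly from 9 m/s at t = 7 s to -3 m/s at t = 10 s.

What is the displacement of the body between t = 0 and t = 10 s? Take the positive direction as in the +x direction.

80 m

Net displacement equals the area under the velocity-time graph (areas below the axis count negative).
0–3 s: ½(12 + 10)(3) = 33 m
3–7 s: ½(10 + 9)(4) = 38 m
7–10 s: ½(9 + -3)(3) = 9 m
Net displacement = 80 m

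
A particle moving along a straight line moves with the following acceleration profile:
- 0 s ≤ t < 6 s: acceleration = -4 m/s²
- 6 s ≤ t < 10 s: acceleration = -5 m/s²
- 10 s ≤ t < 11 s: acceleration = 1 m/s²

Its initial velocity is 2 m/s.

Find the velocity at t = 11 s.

Δv equals the area under the a-t graph; then v = v₀ + Δv.
0–6 s: -4 × 6 = -24 m/s
6–10 s: -5 × 4 = -20 m/s
10–11 s: 1 × 1 = 1 m/s
Δv = -43 m/s, so v(11) = 2 + (-43) = -41 m/s.

-41 m/s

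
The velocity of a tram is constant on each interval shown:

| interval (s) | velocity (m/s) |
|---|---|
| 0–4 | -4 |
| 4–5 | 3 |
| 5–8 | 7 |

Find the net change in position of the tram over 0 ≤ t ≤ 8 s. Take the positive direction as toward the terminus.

Net displacement equals the area under the velocity-time graph (areas below the axis count negative).
0–4 s: -4 × 4 = -16 m
4–5 s: 3 × 1 = 3 m
5–8 s: 7 × 3 = 21 m
Net displacement = 8 m

8 m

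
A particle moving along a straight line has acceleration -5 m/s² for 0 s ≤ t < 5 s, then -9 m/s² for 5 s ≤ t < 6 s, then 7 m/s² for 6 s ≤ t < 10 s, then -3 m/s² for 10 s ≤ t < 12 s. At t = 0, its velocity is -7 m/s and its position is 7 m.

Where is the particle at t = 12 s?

-267 m

On each constant-a segment, Δv = aΔt and Δx = v₀Δt + ½aΔt²; chain segment to segment.
0–5 s: v starts -7 m/s; Δx = -7·5 + ½·-5·5² = -97.5 m; v ends -32 m/s.
5–6 s: v starts -32 m/s; Δx = -32·1 + ½·-9·1² = -36.5 m; v ends -41 m/s.
6–10 s: v starts -41 m/s; Δx = -41·4 + ½·7·4² = -108 m; v ends -13 m/s.
10–12 s: v starts -13 m/s; Δx = -13·2 + ½·-3·2² = -32 m; v ends -19 m/s.
x(12) = 7 + Σ Δx = -267 m.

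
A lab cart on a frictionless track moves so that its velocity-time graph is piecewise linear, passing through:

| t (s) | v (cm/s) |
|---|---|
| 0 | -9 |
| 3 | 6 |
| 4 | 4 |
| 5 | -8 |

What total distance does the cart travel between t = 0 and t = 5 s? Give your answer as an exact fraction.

Total distance travelled is ∫|v| dt — sum the magnitudes of each area piece.
0–3 s: v = 0 at t = 1.8 s; triangle areas 8.1 + 3.6 = 11.7 cm
3–4 s: |½(6 + 4)(1)| = 5 cm
4–5 s: v = 0 at t = 13/3 s; triangle areas 2/3 + 8/3 = 10/3 cm
Total distance = 601/30 cm

601/30 cm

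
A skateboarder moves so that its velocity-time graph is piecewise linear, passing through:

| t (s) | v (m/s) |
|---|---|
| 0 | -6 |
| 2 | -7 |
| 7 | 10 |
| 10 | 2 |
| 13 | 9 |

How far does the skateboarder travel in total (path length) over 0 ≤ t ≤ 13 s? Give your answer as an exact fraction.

Distance (not displacement) is the total path length: add the absolute areas under v-t.
0–2 s: |½(-6 + -7)(2)| = 13 m
2–7 s: v = 0 at t = 69/17 s; triangle areas 245/34 + 250/17 = 745/34 m
7–10 s: |½(10 + 2)(3)| = 18 m
10–13 s: |½(2 + 9)(3)| = 16.5 m
Total distance = 1180/17 m

1180/17 m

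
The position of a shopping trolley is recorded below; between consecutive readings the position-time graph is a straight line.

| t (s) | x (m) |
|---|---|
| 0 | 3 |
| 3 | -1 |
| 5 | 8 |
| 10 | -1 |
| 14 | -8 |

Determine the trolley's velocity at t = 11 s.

-1.75 m/s

Velocity is the slope of the x-t graph on 10–14 s: (-8 − -1)/(14 − 10) = -1.75 m/s.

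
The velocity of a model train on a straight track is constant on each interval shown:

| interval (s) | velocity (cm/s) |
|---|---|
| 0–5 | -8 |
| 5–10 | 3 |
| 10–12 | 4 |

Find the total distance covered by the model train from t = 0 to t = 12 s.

63 cm

Distance (not displacement) is the total path length: add the absolute areas under v-t.
0–5 s: |-8| × 5 = 40 cm
5–10 s: |3| × 5 = 15 cm
10–12 s: |4| × 2 = 8 cm
Total distance = 63 cm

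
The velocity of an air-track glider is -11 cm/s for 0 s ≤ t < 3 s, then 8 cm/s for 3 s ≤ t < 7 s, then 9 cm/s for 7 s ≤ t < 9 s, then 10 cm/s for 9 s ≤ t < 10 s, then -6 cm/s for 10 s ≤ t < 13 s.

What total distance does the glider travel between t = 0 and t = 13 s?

Total distance travelled is ∫|v| dt — sum the magnitudes of each area piece.
0–3 s: |-11| × 3 = 33 cm
3–7 s: |8| × 4 = 32 cm
7–9 s: |9| × 2 = 18 cm
9–10 s: |10| × 1 = 10 cm
10–13 s: |-6| × 3 = 18 cm
Total distance = 111 cm

111 cm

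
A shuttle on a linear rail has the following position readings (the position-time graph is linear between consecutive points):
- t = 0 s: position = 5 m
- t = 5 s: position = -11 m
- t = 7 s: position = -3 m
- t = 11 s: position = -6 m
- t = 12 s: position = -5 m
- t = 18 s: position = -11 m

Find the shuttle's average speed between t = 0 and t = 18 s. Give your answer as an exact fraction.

17/9 m/s

Average speed = (total path length)/(elapsed time); on a piecewise-linear x-t graph the path length is Σ|Δx|.
0–5 s: |Δx| = |-11 − 5| = 16 m
5–7 s: |Δx| = |-3 − -11| = 8 m
7–11 s: |Δx| = |-6 − -3| = 3 m
11–12 s: |Δx| = |-5 − -6| = 1 m
12–18 s: |Δx| = |-11 − -5| = 6 m
Total path = 34 m; average speed = 34/18 = 17/9 m/s.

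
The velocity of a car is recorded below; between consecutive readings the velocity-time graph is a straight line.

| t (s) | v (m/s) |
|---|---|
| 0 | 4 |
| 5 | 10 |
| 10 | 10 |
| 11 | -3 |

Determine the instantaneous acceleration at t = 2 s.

Acceleration is the slope of the v-t graph on 0–5 s: (10 − 4)/(5 − 0) = 1.2 m/s².

1.2 m/s²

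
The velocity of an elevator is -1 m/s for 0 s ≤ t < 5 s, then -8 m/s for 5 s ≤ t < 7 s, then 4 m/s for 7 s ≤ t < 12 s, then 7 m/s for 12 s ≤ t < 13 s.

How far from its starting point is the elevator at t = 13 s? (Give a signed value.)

6 m

Displacement is the signed area under the v-t curve.
0–5 s: -1 × 5 = -5 m
5–7 s: -8 × 2 = -16 m
7–12 s: 4 × 5 = 20 m
12–13 s: 7 × 1 = 7 m
Net displacement = 6 m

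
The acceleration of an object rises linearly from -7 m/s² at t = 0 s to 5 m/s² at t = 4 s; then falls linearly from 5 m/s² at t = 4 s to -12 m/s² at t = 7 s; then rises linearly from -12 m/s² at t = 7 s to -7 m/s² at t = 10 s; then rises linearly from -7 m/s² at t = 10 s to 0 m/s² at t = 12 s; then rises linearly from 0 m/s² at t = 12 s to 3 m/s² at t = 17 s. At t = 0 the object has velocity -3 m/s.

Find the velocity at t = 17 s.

Δv equals the area under the a-t graph; then v = v₀ + Δv.
0–4 s: ½(-7 + 5)(4) = -4 m/s
4–7 s: ½(5 + -12)(3) = -10.5 m/s
7–10 s: ½(-12 + -7)(3) = -28.5 m/s
10–12 s: ½(-7 + 0)(2) = -7 m/s
12–17 s: ½(0 + 3)(5) = 7.5 m/s
Δv = -42.5 m/s, so v(17) = -3 + (-42.5) = -45.5 m/s.

-45.5 m/s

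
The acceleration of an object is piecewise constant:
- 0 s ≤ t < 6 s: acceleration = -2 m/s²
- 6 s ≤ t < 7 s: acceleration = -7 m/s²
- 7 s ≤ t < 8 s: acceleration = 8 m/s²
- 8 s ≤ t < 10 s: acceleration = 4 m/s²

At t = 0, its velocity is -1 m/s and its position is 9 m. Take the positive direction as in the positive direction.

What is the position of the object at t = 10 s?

-81.5 m

On each constant-a segment, Δv = aΔt and Δx = v₀Δt + ½aΔt²; chain segment to segment.
0–6 s: v starts -1 m/s; Δx = -1·6 + ½·-2·6² = -42 m; v ends -13 m/s.
6–7 s: v starts -13 m/s; Δx = -13·1 + ½·-7·1² = -16.5 m; v ends -20 m/s.
7–8 s: v starts -20 m/s; Δx = -20·1 + ½·8·1² = -16 m; v ends -12 m/s.
8–10 s: v starts -12 m/s; Δx = -12·2 + ½·4·2² = -16 m; v ends -4 m/s.
x(10) = 9 + Σ Δx = -81.5 m.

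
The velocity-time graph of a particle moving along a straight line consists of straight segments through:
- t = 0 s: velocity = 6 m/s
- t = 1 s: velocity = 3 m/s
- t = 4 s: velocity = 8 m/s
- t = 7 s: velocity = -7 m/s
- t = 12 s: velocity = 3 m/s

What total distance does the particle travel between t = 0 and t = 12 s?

46.8 m

Distance (not displacement) is the total path length: add the absolute areas under v-t.
0–1 s: |½(6 + 3)(1)| = 4.5 m
1–4 s: |½(3 + 8)(3)| = 16.5 m
4–7 s: v = 0 at t = 5.6 s; triangle areas 6.4 + 4.9 = 11.3 m
7–12 s: v = 0 at t = 10.5 s; triangle areas 12.25 + 2.25 = 14.5 m
Total distance = 46.8 m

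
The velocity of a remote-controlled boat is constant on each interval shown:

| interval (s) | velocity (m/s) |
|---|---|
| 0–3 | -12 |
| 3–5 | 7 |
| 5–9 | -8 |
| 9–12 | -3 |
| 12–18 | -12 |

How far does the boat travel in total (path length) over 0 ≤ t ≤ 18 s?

163 m

Total distance travelled is ∫|v| dt — sum the magnitudes of each area piece.
0–3 s: |-12| × 3 = 36 m
3–5 s: |7| × 2 = 14 m
5–9 s: |-8| × 4 = 32 m
9–12 s: |-3| × 3 = 9 m
12–18 s: |-12| × 6 = 72 m
Total distance = 163 m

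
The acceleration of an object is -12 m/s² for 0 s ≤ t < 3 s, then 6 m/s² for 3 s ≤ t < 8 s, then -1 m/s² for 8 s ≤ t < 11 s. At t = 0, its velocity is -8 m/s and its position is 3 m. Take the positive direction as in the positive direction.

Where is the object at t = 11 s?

-266.5 m

On each constant-a segment, Δv = aΔt and Δx = v₀Δt + ½aΔt²; chain segment to segment.
0–3 s: v starts -8 m/s; Δx = -8·3 + ½·-12·3² = -78 m; v ends -44 m/s.
3–8 s: v starts -44 m/s; Δx = -44·5 + ½·6·5² = -145 m; v ends -14 m/s.
8–11 s: v starts -14 m/s; Δx = -14·3 + ½·-1·3² = -46.5 m; v ends -17 m/s.
x(11) = 3 + Σ Δx = -266.5 m.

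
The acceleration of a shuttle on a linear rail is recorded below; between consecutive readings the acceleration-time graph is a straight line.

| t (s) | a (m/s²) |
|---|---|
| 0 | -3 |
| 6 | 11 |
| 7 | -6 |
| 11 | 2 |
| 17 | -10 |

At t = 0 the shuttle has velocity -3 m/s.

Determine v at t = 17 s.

Δv equals the area under the a-t graph; then v = v₀ + Δv.
0–6 s: ½(-3 + 11)(6) = 24 m/s
6–7 s: ½(11 + -6)(1) = 2.5 m/s
7–11 s: ½(-6 + 2)(4) = -8 m/s
11–17 s: ½(2 + -10)(6) = -24 m/s
Δv = -5.5 m/s, so v(17) = -3 + (-5.5) = -8.5 m/s.

-8.5 m/s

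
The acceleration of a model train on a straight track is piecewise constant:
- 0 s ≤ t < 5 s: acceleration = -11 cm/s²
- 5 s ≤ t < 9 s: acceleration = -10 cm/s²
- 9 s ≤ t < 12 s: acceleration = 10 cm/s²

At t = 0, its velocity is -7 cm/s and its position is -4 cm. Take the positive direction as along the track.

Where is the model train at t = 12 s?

On each constant-a segment, Δv = aΔt and Δx = v₀Δt + ½aΔt²; chain segment to segment.
0–5 s: v starts -7 cm/s; Δx = -7·5 + ½·-11·5² = -172.5 cm; v ends -62 cm/s.
5–9 s: v starts -62 cm/s; Δx = -62·4 + ½·-10·4² = -328 cm; v ends -102 cm/s.
9–12 s: v starts -102 cm/s; Δx = -102·3 + ½·10·3² = -261 cm; v ends -72 cm/s.
x(12) = -4 + Σ Δx = -765.5 cm.

-765.5 cm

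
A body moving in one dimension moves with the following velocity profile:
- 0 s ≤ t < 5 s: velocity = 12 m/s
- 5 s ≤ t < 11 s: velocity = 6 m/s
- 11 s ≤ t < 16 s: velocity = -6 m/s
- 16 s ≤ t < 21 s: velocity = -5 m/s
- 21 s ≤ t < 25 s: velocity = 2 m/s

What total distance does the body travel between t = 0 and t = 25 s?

Total distance travelled is ∫|v| dt — sum the magnitudes of each area piece.
0–5 s: |12| × 5 = 60 m
5–11 s: |6| × 6 = 36 m
11–16 s: |-6| × 5 = 30 m
16–21 s: |-5| × 5 = 25 m
21–25 s: |2| × 4 = 8 m
Total distance = 159 m

159 m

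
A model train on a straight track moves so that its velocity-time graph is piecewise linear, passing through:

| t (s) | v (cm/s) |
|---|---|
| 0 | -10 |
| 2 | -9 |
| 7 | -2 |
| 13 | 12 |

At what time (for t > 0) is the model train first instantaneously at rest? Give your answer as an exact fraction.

t = 55/7 s

v changes sign on 7–13 s (from -2 to 12); the graph is linear there, so v = 0 at t = 7 + (2)·(13 − 7)/(12 − -2) = 55/7 s.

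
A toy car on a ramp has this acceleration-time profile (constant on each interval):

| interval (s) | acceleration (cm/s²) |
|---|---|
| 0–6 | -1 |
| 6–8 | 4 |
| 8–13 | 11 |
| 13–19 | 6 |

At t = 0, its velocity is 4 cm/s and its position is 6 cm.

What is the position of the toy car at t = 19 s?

657.5 cm

On each constant-a segment, Δv = aΔt and Δx = v₀Δt + ½aΔt²; chain segment to segment.
0–6 s: v starts 4 cm/s; Δx = 4·6 + ½·-1·6² = 6 cm; v ends -2 cm/s.
6–8 s: v starts -2 cm/s; Δx = -2·2 + ½·4·2² = 4 cm; v ends 6 cm/s.
8–13 s: v starts 6 cm/s; Δx = 6·5 + ½·11·5² = 167.5 cm; v ends 61 cm/s.
13–19 s: v starts 61 cm/s; Δx = 61·6 + ½·6·6² = 474 cm; v ends 97 cm/s.
x(19) = 6 + Σ Δx = 657.5 cm.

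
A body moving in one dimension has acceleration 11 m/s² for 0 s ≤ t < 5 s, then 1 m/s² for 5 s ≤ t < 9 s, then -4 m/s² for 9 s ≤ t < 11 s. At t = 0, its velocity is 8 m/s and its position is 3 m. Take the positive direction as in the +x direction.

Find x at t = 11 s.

On each constant-a segment, Δv = aΔt and Δx = v₀Δt + ½aΔt²; chain segment to segment.
0–5 s: v starts 8 m/s; Δx = 8·5 + ½·11·5² = 177.5 m; v ends 63 m/s.
5–9 s: v starts 63 m/s; Δx = 63·4 + ½·1·4² = 260 m; v ends 67 m/s.
9–11 s: v starts 67 m/s; Δx = 67·2 + ½·-4·2² = 126 m; v ends 59 m/s.
x(11) = 3 + Σ Δx = 566.5 m.

566.5 m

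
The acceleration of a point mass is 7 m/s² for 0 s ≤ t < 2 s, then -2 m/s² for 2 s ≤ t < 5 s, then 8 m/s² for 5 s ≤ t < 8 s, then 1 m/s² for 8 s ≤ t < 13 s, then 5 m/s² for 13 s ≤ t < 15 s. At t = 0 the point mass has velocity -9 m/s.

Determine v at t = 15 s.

38 m/s

Δv equals the area under the a-t graph; then v = v₀ + Δv.
0–2 s: 7 × 2 = 14 m/s
2–5 s: -2 × 3 = -6 m/s
5–8 s: 8 × 3 = 24 m/s
8–13 s: 1 × 5 = 5 m/s
13–15 s: 5 × 2 = 10 m/s
Δv = 47 m/s, so v(15) = -9 + (47) = 38 m/s.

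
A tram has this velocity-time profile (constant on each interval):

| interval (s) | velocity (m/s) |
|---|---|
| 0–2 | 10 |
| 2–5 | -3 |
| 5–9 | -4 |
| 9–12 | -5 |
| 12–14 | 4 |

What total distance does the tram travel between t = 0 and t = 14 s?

Distance (not displacement) is the total path length: add the absolute areas under v-t.
0–2 s: |10| × 2 = 20 m
2–5 s: |-3| × 3 = 9 m
5–9 s: |-4| × 4 = 16 m
9–12 s: |-5| × 3 = 15 m
12–14 s: |4| × 2 = 8 m
Total distance = 68 m

68 m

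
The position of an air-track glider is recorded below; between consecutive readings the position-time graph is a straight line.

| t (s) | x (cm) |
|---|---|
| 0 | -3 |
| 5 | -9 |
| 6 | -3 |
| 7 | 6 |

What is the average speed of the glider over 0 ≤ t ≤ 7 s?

3 cm/s

Average speed = (total path length)/(elapsed time); on a piecewise-linear x-t graph the path length is Σ|Δx|.
0–5 s: |Δx| = |-9 − -3| = 6 cm
5–6 s: |Δx| = |-3 − -9| = 6 cm
6–7 s: |Δx| = |6 − -3| = 9 cm
Total path = 21 cm; average speed = 21/7 = 3 cm/s.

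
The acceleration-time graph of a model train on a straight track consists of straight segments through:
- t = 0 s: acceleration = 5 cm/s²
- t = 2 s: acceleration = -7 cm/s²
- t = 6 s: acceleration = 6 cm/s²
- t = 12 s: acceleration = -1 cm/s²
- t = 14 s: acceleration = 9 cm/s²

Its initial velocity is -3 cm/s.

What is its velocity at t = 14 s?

16 cm/s

Δv equals the area under the a-t graph; then v = v₀ + Δv.
0–2 s: ½(5 + -7)(2) = -2 cm/s
2–6 s: ½(-7 + 6)(4) = -2 cm/s
6–12 s: ½(6 + -1)(6) = 15 cm/s
12–14 s: ½(-1 + 9)(2) = 8 cm/s
Δv = 19 cm/s, so v(14) = -3 + (19) = 16 cm/s.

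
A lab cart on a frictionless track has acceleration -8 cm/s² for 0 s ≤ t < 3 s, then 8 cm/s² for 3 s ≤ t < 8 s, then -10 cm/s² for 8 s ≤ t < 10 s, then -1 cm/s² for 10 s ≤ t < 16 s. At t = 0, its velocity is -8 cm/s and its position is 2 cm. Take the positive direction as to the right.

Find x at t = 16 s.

On each constant-a segment, Δv = aΔt and Δx = v₀Δt + ½aΔt²; chain segment to segment.
0–3 s: v starts -8 cm/s; Δx = -8·3 + ½·-8·3² = -60 cm; v ends -32 cm/s.
3–8 s: v starts -32 cm/s; Δx = -32·5 + ½·8·5² = -60 cm; v ends 8 cm/s.
8–10 s: v starts 8 cm/s; Δx = 8·2 + ½·-10·2² = -4 cm; v ends -12 cm/s.
10–16 s: v starts -12 cm/s; Δx = -12·6 + ½·-1·6² = -90 cm; v ends -18 cm/s.
x(16) = 2 + Σ Δx = -212 cm.

-212 cm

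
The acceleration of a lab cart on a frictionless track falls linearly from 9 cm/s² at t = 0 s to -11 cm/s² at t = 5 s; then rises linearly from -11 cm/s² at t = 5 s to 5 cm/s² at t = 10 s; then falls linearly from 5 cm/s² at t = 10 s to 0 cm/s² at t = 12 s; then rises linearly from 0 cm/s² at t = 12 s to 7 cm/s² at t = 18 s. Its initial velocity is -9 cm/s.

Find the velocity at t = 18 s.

-3 cm/s

Δv equals the area under the a-t graph; then v = v₀ + Δv.
0–5 s: ½(9 + -11)(5) = -5 cm/s
5–10 s: ½(-11 + 5)(5) = -15 cm/s
10–12 s: ½(5 + 0)(2) = 5 cm/s
12–18 s: ½(0 + 7)(6) = 21 cm/s
Δv = 6 cm/s, so v(18) = -9 + (6) = -3 cm/s.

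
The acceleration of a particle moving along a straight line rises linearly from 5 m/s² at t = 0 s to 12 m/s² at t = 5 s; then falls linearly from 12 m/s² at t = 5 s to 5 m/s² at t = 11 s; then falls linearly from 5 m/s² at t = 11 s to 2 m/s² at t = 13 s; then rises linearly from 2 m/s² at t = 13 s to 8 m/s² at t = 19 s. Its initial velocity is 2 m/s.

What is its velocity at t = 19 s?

132.5 m/s

Δv equals the area under the a-t graph; then v = v₀ + Δv.
0–5 s: ½(5 + 12)(5) = 42.5 m/s
5–11 s: ½(12 + 5)(6) = 51 m/s
11–13 s: ½(5 + 2)(2) = 7 m/s
13–19 s: ½(2 + 8)(6) = 30 m/s
Δv = 130.5 m/s, so v(19) = 2 + (130.5) = 132.5 m/s.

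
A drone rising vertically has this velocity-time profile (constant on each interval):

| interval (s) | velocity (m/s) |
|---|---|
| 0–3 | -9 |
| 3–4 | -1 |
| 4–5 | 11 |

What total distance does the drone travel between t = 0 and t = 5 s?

Total distance travelled is ∫|v| dt — sum the magnitudes of each area piece.
0–3 s: |-9| × 3 = 27 m
3–4 s: |-1| × 1 = 1 m
4–5 s: |11| × 1 = 11 m
Total distance = 39 m

39 m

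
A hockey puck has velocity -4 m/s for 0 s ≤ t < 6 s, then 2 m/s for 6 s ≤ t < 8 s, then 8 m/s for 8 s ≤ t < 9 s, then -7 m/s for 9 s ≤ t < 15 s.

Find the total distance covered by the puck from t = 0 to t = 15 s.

Distance (not displacement) is the total path length: add the absolute areas under v-t.
0–6 s: |-4| × 6 = 24 m
6–8 s: |2| × 2 = 4 m
8–9 s: |8| × 1 = 8 m
9–15 s: |-7| × 6 = 42 m
Total distance = 78 m

78 m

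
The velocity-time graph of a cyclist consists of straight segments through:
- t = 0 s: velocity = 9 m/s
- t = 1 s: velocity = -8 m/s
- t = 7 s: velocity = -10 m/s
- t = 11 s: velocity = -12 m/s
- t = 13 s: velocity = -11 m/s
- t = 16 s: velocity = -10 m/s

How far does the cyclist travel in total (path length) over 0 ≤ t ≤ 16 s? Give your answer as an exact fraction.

2665/17 m

Distance (not displacement) is the total path length: add the absolute areas under v-t.
0–1 s: v = 0 at t = 9/17 s; triangle areas 81/34 + 32/17 = 145/34 m
1–7 s: |½(-8 + -10)(6)| = 54 m
7–11 s: |½(-10 + -12)(4)| = 44 m
11–13 s: |½(-12 + -11)(2)| = 23 m
13–16 s: |½(-11 + -10)(3)| = 31.5 m
Total distance = 2665/17 m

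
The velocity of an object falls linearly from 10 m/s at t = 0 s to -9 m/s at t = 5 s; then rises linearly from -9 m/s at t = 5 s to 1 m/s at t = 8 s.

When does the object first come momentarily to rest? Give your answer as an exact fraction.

t = 50/19 s

v changes sign on 0–5 s (from 10 to -9); the graph is linear there, so v = 0 at t = 0 + (-10)·(5 − 0)/(-9 − 10) = 50/19 s.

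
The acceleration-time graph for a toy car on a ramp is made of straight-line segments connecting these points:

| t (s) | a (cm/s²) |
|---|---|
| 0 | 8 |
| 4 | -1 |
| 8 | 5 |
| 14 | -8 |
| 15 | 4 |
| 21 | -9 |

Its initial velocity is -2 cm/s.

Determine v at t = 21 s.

-6 cm/s

Δv equals the area under the a-t graph; then v = v₀ + Δv.
0–4 s: ½(8 + -1)(4) = 14 cm/s
4–8 s: ½(-1 + 5)(4) = 8 cm/s
8–14 s: ½(5 + -8)(6) = -9 cm/s
14–15 s: ½(-8 + 4)(1) = -2 cm/s
15–21 s: ½(4 + -9)(6) = -15 cm/s
Δv = -4 cm/s, so v(21) = -2 + (-4) = -6 cm/s.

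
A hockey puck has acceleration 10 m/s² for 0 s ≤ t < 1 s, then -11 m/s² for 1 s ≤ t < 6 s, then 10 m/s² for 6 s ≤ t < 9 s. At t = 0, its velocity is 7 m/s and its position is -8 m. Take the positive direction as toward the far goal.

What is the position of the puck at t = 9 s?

On each constant-a segment, Δv = aΔt and Δx = v₀Δt + ½aΔt²; chain segment to segment.
0–1 s: v starts 7 m/s; Δx = 7·1 + ½·10·1² = 12 m; v ends 17 m/s.
1–6 s: v starts 17 m/s; Δx = 17·5 + ½·-11·5² = -52.5 m; v ends -38 m/s.
6–9 s: v starts -38 m/s; Δx = -38·3 + ½·10·3² = -69 m; v ends -8 m/s.
x(9) = -8 + Σ Δx = -117.5 m.

-117.5 m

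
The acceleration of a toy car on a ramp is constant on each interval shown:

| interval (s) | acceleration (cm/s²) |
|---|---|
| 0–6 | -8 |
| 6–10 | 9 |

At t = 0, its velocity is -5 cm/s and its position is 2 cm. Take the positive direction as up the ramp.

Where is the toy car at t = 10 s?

On each constant-a segment, Δv = aΔt and Δx = v₀Δt + ½aΔt²; chain segment to segment.
0–6 s: v starts -5 cm/s; Δx = -5·6 + ½·-8·6² = -174 cm; v ends -53 cm/s.
6–10 s: v starts -53 cm/s; Δx = -53·4 + ½·9·4² = -140 cm; v ends -17 cm/s.
x(10) = 2 + Σ Δx = -312 cm.

-312 cm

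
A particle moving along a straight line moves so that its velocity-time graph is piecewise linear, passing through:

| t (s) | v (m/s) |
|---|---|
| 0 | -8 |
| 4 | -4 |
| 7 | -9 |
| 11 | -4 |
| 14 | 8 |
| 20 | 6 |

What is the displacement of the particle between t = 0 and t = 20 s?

-21.5 m

Displacement is the signed area under the v-t curve.
0–4 s: ½(-8 + -4)(4) = -24 m
4–7 s: ½(-4 + -9)(3) = -19.5 m
7–11 s: ½(-9 + -4)(4) = -26 m
11–14 s: ½(-4 + 8)(3) = 6 m
14–20 s: ½(8 + 6)(6) = 42 m
Net displacement = -21.5 m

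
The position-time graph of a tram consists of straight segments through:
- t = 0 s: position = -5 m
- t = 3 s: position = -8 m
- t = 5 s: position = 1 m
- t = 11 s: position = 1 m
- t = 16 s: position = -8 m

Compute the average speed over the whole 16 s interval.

Average speed = (total path length)/(elapsed time); on a piecewise-linear x-t graph the path length is Σ|Δx|.
0–3 s: |Δx| = |-8 − -5| = 3 m
3–5 s: |Δx| = |1 − -8| = 9 m
5–11 s: |Δx| = |1 − 1| = 0 m
11–16 s: |Δx| = |-8 − 1| = 9 m
Total path = 21 m; average speed = 21/16 = 1.3125 m/s.

1.3125 m/s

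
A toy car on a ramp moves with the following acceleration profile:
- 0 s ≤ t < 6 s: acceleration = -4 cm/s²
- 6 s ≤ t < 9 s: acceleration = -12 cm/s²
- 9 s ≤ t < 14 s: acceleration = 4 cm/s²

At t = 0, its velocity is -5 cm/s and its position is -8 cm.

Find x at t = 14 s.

On each constant-a segment, Δv = aΔt and Δx = v₀Δt + ½aΔt²; chain segment to segment.
0–6 s: v starts -5 cm/s; Δx = -5·6 + ½·-4·6² = -102 cm; v ends -29 cm/s.
6–9 s: v starts -29 cm/s; Δx = -29·3 + ½·-12·3² = -141 cm; v ends -65 cm/s.
9–14 s: v starts -65 cm/s; Δx = -65·5 + ½·4·5² = -275 cm; v ends -45 cm/s.
x(14) = -8 + Σ Δx = -526 cm.

-526 cm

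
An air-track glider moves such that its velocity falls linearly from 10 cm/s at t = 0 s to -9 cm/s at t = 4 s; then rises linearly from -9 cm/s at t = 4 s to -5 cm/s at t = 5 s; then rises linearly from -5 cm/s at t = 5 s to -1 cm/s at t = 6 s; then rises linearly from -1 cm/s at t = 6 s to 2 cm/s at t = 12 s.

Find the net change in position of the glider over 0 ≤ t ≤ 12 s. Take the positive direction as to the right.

-5 cm

Net displacement equals the area under the velocity-time graph (areas below the axis count negative).
0–4 s: ½(10 + -9)(4) = 2 cm
4–5 s: ½(-9 + -5)(1) = -7 cm
5–6 s: ½(-5 + -1)(1) = -3 cm
6–12 s: ½(-1 + 2)(6) = 3 cm
Net displacement = -5 cm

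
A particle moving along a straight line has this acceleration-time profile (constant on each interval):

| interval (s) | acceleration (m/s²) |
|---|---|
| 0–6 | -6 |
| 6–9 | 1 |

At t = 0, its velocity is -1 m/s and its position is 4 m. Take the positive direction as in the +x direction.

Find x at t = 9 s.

-216.5 m

On each constant-a segment, Δv = aΔt and Δx = v₀Δt + ½aΔt²; chain segment to segment.
0–6 s: v starts -1 m/s; Δx = -1·6 + ½·-6·6² = -114 m; v ends -37 m/s.
6–9 s: v starts -37 m/s; Δx = -37·3 + ½·1·3² = -106.5 m; v ends -34 m/s.
x(9) = 4 + Σ Δx = -216.5 m.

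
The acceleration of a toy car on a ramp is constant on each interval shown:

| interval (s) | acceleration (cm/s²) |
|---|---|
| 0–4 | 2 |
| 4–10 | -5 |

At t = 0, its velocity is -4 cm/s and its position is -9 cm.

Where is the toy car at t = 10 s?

On each constant-a segment, Δv = aΔt and Δx = v₀Δt + ½aΔt²; chain segment to segment.
0–4 s: v starts -4 cm/s; Δx = -4·4 + ½·2·4² = 0 cm; v ends 4 cm/s.
4–10 s: v starts 4 cm/s; Δx = 4·6 + ½·-5·6² = -66 cm; v ends -26 cm/s.
x(10) = -9 + Σ Δx = -75 cm.

-75 cm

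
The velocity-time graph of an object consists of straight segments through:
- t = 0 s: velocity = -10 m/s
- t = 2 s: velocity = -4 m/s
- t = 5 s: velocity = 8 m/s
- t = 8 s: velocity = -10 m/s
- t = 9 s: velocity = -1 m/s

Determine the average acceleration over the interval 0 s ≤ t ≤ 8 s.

0 m/s²

Average acceleration = Δv/Δt = (-10 − -10)/(8 − 0) = 0 m/s².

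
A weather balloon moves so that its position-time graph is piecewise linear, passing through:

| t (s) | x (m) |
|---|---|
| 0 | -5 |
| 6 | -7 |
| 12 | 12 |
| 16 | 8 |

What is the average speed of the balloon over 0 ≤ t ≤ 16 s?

1.5625 m/s

Average speed = (total path length)/(elapsed time); on a piecewise-linear x-t graph the path length is Σ|Δx|.
0–6 s: |Δx| = |-7 − -5| = 2 m
6–12 s: |Δx| = |12 − -7| = 19 m
12–16 s: |Δx| = |8 − 12| = 4 m
Total path = 25 m; average speed = 25/16 = 1.5625 m/s.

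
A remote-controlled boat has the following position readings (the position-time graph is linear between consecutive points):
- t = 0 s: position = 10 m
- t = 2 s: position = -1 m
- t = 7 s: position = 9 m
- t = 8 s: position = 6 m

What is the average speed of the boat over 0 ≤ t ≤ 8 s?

Average speed = (total path length)/(elapsed time); on a piecewise-linear x-t graph the path length is Σ|Δx|.
0–2 s: |Δx| = |-1 − 10| = 11 m
2–7 s: |Δx| = |9 − -1| = 10 m
7–8 s: |Δx| = |6 − 9| = 3 m
Total path = 24 m; average speed = 24/8 = 3 m/s.

3 m/s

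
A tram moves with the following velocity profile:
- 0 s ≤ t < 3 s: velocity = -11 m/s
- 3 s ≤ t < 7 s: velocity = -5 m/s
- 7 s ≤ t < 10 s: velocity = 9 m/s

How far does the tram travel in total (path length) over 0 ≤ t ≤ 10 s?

Total distance travelled is ∫|v| dt — sum the magnitudes of each area piece.
0–3 s: |-11| × 3 = 33 m
3–7 s: |-5| × 4 = 20 m
7–10 s: |9| × 3 = 27 m
Total distance = 80 m

80 m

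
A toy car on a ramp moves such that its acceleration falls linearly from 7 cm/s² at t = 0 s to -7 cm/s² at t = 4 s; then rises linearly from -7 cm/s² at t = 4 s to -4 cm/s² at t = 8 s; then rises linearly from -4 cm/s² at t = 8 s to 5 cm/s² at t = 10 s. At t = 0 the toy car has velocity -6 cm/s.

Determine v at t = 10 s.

-27 cm/s

Δv equals the area under the a-t graph; then v = v₀ + Δv.
0–4 s: ½(7 + -7)(4) = 0 cm/s
4–8 s: ½(-7 + -4)(4) = -22 cm/s
8–10 s: ½(-4 + 5)(2) = 1 cm/s
Δv = -21 cm/s, so v(10) = -6 + (-21) = -27 cm/s.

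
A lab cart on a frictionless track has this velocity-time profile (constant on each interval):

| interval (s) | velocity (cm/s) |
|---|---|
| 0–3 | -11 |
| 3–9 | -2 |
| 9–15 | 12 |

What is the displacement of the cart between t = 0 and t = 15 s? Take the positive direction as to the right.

27 cm

Net displacement equals the area under the velocity-time graph (areas below the axis count negative).
0–3 s: -11 × 3 = -33 cm
3–9 s: -2 × 6 = -12 cm
9–15 s: 12 × 6 = 72 cm
Net displacement = 27 cm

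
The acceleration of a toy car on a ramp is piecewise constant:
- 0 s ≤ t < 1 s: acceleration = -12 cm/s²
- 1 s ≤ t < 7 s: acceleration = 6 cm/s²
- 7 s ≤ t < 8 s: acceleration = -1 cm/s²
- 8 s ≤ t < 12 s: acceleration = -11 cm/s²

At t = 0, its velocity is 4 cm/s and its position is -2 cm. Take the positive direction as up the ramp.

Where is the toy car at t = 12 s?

On each constant-a segment, Δv = aΔt and Δx = v₀Δt + ½aΔt²; chain segment to segment.
0–1 s: v starts 4 cm/s; Δx = 4·1 + ½·-12·1² = -2 cm; v ends -8 cm/s.
1–7 s: v starts -8 cm/s; Δx = -8·6 + ½·6·6² = 60 cm; v ends 28 cm/s.
7–8 s: v starts 28 cm/s; Δx = 28·1 + ½·-1·1² = 27.5 cm; v ends 27 cm/s.
8–12 s: v starts 27 cm/s; Δx = 27·4 + ½·-11·4² = 20 cm; v ends -17 cm/s.
x(12) = -2 + Σ Δx = 103.5 cm.

103.5 cm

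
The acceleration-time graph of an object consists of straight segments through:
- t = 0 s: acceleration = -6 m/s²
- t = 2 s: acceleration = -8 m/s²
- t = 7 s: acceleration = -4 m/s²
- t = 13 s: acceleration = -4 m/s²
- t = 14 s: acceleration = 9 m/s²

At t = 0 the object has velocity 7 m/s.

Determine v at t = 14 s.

-58.5 m/s

Δv equals the area under the a-t graph; then v = v₀ + Δv.
0–2 s: ½(-6 + -8)(2) = -14 m/s
2–7 s: ½(-8 + -4)(5) = -30 m/s
7–13 s: -4 × 6 = -24 m/s
13–14 s: ½(-4 + 9)(1) = 2.5 m/s
Δv = -65.5 m/s, so v(14) = 7 + (-65.5) = -58.5 m/s.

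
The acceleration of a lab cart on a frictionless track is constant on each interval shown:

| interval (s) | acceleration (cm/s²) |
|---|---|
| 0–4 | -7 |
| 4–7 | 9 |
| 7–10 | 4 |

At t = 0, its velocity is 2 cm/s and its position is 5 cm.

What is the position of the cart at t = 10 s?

-59.5 cm

On each constant-a segment, Δv = aΔt and Δx = v₀Δt + ½aΔt²; chain segment to segment.
0–4 s: v starts 2 cm/s; Δx = 2·4 + ½·-7·4² = -48 cm; v ends -26 cm/s.
4–7 s: v starts -26 cm/s; Δx = -26·3 + ½·9·3² = -37.5 cm; v ends 1 cm/s.
7–10 s: v starts 1 cm/s; Δx = 1·3 + ½·4·3² = 21 cm; v ends 13 cm/s.
x(10) = 5 + Σ Δx = -59.5 cm.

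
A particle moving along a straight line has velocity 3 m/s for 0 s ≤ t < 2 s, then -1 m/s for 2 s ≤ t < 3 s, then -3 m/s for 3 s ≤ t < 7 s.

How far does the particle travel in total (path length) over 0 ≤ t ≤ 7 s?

19 m

Distance (not displacement) is the total path length: add the absolute areas under v-t.
0–2 s: |3| × 2 = 6 m
2–3 s: |-1| × 1 = 1 m
3–7 s: |-3| × 4 = 12 m
Total distance = 19 m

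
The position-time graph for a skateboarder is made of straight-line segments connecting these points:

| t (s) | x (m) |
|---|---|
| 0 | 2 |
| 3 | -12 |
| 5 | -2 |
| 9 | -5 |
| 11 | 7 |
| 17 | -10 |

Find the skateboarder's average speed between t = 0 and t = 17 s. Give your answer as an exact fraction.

56/17 m/s

Average speed = (total path length)/(elapsed time); on a piecewise-linear x-t graph the path length is Σ|Δx|.
0–3 s: |Δx| = |-12 − 2| = 14 m
3–5 s: |Δx| = |-2 − -12| = 10 m
5–9 s: |Δx| = |-5 − -2| = 3 m
9–11 s: |Δx| = |7 − -5| = 12 m
11–17 s: |Δx| = |-10 − 7| = 17 m
Total path = 56 m; average speed = 56/17 = 56/17 m/s.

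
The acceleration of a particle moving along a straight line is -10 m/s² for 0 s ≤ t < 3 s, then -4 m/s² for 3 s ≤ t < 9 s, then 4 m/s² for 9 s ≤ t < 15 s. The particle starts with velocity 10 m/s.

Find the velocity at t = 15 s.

-20 m/s

Δv equals the area under the a-t graph; then v = v₀ + Δv.
0–3 s: -10 × 3 = -30 m/s
3–9 s: -4 × 6 = -24 m/s
9–15 s: 4 × 6 = 24 m/s
Δv = -30 m/s, so v(15) = 10 + (-30) = -20 m/s.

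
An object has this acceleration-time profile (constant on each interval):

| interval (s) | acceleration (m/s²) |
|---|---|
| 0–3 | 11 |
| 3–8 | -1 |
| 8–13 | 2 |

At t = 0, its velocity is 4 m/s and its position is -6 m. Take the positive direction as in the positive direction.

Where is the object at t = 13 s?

On each constant-a segment, Δv = aΔt and Δx = v₀Δt + ½aΔt²; chain segment to segment.
0–3 s: v starts 4 m/s; Δx = 4·3 + ½·11·3² = 61.5 m; v ends 37 m/s.
3–8 s: v starts 37 m/s; Δx = 37·5 + ½·-1·5² = 172.5 m; v ends 32 m/s.
8–13 s: v starts 32 m/s; Δx = 32·5 + ½·2·5² = 185 m; v ends 42 m/s.
x(13) = -6 + Σ Δx = 413 m.

413 m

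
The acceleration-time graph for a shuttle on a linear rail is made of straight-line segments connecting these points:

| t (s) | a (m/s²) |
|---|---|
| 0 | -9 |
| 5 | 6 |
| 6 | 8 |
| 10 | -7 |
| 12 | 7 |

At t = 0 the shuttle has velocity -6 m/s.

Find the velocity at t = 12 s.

-4.5 m/s

Δv equals the area under the a-t graph; then v = v₀ + Δv.
0–5 s: ½(-9 + 6)(5) = -7.5 m/s
5–6 s: ½(6 + 8)(1) = 7 m/s
6–10 s: ½(8 + -7)(4) = 2 m/s
10–12 s: ½(-7 + 7)(2) = 0 m/s
Δv = 1.5 m/s, so v(12) = -6 + (1.5) = -4.5 m/s.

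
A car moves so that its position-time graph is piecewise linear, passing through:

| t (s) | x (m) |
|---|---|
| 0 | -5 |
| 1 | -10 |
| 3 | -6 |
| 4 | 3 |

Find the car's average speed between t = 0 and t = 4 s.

Average speed = (total path length)/(elapsed time); on a piecewise-linear x-t graph the path length is Σ|Δx|.
0–1 s: |Δx| = |-10 − -5| = 5 m
1–3 s: |Δx| = |-6 − -10| = 4 m
3–4 s: |Δx| = |3 − -6| = 9 m
Total path = 18 m; average speed = 18/4 = 4.5 m/s.

4.5 m/s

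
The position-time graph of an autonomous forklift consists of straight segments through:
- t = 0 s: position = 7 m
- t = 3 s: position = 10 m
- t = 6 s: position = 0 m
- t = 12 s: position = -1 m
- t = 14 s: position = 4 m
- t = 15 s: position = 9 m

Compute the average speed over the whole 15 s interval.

1.6 m/s

Average speed = (total path length)/(elapsed time); on a piecewise-linear x-t graph the path length is Σ|Δx|.
0–3 s: |Δx| = |10 − 7| = 3 m
3–6 s: |Δx| = |0 − 10| = 10 m
6–12 s: |Δx| = |-1 − 0| = 1 m
12–14 s: |Δx| = |4 − -1| = 5 m
14–15 s: |Δx| = |9 − 4| = 5 m
Total path = 24 m; average speed = 24/15 = 1.6 m/s.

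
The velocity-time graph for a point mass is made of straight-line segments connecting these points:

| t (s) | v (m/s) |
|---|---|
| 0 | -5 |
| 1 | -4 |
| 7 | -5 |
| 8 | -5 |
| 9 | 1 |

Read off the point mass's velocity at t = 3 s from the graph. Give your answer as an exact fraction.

-13/3 m/s

On 1–7 s the graph is linear from -4 to -5 m/s: v(3) = -4 + (-5 − -4)·(3 − 1)/(7 − 1) = -13/3 m/s.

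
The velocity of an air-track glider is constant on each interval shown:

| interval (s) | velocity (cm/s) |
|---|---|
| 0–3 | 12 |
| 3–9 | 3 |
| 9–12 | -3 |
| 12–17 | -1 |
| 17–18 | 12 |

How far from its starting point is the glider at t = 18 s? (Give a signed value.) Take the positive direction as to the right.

52 cm

Displacement is the signed area under the v-t curve.
0–3 s: 12 × 3 = 36 cm
3–9 s: 3 × 6 = 18 cm
9–12 s: -3 × 3 = -9 cm
12–17 s: -1 × 5 = -5 cm
17–18 s: 12 × 1 = 12 cm
Net displacement = 52 cm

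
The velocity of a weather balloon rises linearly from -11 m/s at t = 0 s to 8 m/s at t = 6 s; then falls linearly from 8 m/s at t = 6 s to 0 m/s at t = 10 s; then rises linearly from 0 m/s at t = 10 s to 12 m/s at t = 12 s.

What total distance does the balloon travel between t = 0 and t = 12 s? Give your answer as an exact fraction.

1087/19 m

Distance (not displacement) is the total path length: add the absolute areas under v-t.
0–6 s: v = 0 at t = 66/19 s; triangle areas 363/19 + 192/19 = 555/19 m
6–10 s: |½(8 + 0)(4)| = 16 m
10–12 s: |½(0 + 12)(2)| = 12 m
Total distance = 1087/19 m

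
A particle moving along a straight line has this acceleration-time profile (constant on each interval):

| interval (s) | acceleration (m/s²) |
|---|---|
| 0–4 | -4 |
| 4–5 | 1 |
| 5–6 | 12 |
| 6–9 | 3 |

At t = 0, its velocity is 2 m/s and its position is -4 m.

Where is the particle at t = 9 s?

On each constant-a segment, Δv = aΔt and Δx = v₀Δt + ½aΔt²; chain segment to segment.
0–4 s: v starts 2 m/s; Δx = 2·4 + ½·-4·4² = -24 m; v ends -14 m/s.
4–5 s: v starts -14 m/s; Δx = -14·1 + ½·1·1² = -13.5 m; v ends -13 m/s.
5–6 s: v starts -13 m/s; Δx = -13·1 + ½·12·1² = -7 m; v ends -1 m/s.
6–9 s: v starts -1 m/s; Δx = -1·3 + ½·3·3² = 10.5 m; v ends 8 m/s.
x(9) = -4 + Σ Δx = -38 m.

-38 m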